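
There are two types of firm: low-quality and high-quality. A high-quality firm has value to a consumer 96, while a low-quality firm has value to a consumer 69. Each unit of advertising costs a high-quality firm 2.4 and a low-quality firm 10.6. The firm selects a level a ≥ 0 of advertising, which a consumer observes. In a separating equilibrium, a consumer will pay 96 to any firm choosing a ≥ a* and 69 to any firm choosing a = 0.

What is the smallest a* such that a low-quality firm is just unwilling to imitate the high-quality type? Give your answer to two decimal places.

2.55

A low-quality firm choosing a = 0 receives 69.
Imitating at a* instead would pay 96 at cost 10.6·a*, netting 96 − 10.6·a*.
Indifference: 69 = 96 − 10.6·a*, so a* = (96 − 69) / 10.6 ≈ 2.55.
At a* the low-quality type's incentive constraint just binds; the high-quality type strictly prefers a* since its per-unit cost is lower.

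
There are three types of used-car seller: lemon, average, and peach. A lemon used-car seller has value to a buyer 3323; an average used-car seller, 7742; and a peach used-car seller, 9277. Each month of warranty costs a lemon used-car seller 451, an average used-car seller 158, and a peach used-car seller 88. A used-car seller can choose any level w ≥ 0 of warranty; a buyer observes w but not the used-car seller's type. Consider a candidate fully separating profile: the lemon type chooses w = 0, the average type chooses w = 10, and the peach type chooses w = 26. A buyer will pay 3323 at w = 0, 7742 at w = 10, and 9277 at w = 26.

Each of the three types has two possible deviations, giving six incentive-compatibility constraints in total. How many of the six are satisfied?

6

Average (own payoff 7742 − 158×10 = 6162): to w=0 gives 3323 → no gain ✓; to w=26 gives 9277 − 158×26 = 5169 → no gain ✓.
Lemon (own payoff 3323): to w=10 gives 7742 − 451×10 = 3232 → no gain ✓; to w=26 gives 9277 − 451×26 = -2449 → no gain ✓.
Peach (own payoff 9277 − 88×26 = 6989): to w=0 gives 3323 → no gain ✓; to w=10 gives 7742 − 88×10 = 6862 → no gain ✓.
6 of the 6 constraints hold; this profile is a separating equilibrium.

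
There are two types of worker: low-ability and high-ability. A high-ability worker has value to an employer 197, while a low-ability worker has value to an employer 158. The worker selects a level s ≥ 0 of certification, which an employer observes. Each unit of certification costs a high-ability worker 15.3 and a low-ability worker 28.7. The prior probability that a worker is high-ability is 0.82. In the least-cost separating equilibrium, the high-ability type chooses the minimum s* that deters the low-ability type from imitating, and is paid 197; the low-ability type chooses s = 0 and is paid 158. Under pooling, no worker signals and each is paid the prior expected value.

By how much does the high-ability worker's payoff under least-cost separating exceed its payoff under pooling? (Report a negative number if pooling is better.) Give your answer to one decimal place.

Least-cost separating signal: s* solves 158 = 197 − 28.7·s*, so s* = (197 − 158)/28.7 ≈ 1.3589.
High-ability type's separating payoff: 197 − 15.3 × s* = 197 − 15.3 × (197 − 158)/28.7 = 197 − 596.7/28.7 ≈ 176.209.
Pooling payoff: 0.82 × 197 + 0.18 × 158 = 189.98.
Difference: 176.209 − 189.98 = -13.771, i.e. -13.8 to one decimal place.
The high-ability type would prefer the pooling outcome.

-13.8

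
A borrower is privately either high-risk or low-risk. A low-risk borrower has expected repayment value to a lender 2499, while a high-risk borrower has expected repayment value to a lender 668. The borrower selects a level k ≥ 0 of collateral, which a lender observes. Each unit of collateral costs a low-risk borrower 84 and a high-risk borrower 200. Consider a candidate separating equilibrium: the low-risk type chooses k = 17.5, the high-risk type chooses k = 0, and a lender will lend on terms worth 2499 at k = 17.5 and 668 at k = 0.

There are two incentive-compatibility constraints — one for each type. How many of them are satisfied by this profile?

Low-risk type: signal → 2499 − 84 × 17.5 = 1029; deviate to 0 → 668. IC holds (1029 ≥ 668).
High-risk type: stay at 0 → 668; mimic → 2499 − 200 × 17.5 = -1001. IC holds (668 ≥ -1001).
2 of 2 constraints hold, so this is a separating equilibrium.

2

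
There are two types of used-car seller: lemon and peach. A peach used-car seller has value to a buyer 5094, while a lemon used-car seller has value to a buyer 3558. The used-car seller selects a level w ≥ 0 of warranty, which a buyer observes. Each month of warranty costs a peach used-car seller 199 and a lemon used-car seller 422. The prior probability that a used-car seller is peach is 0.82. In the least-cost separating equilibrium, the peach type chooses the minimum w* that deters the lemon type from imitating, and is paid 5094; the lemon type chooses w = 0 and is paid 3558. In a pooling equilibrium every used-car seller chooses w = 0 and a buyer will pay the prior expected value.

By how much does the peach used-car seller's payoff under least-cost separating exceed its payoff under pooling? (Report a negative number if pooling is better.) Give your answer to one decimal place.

-447.8

Least-cost separating signal: w* solves 3558 = 5094 − 422·w*, so w* = (5094 − 3558)/422 ≈ 3.6398.
Peach type's separating payoff: 5094 − 199 × w* = 5094 − 199 × (5094 − 3558)/422 = 5094 − 305664/422 ≈ 4369.678.
Pooling payoff: 0.82 × 5094 + 0.18 × 3558 = 4817.52.
Difference: 4369.678 − 4817.52 = -447.842, i.e. -447.8 to one decimal place.
The peach type would prefer the pooling outcome.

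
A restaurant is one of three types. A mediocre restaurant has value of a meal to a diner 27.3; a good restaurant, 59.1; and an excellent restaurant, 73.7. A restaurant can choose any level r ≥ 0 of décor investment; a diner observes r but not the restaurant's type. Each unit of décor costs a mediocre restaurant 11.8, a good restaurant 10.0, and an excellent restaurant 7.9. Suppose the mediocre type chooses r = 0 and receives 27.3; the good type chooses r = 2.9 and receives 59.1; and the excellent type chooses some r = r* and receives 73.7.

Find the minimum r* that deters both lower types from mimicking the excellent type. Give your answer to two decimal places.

Mediocre type (on-path payoff 27.3) won't mimic when 27.3 ≥ 73.7 − 11.8·r*, i.e. r* ≥ 3.93.
Good type (on-path payoff 59.1 − 10.0×2.9 = 30.1) won't mimic when 30.1 ≥ 73.7 − 10.0·r*, i.e. r* ≥ 4.36.
Both must hold, so r* = max(3.93, 4.36) = 4.36. The good type's constraint binds.

4.36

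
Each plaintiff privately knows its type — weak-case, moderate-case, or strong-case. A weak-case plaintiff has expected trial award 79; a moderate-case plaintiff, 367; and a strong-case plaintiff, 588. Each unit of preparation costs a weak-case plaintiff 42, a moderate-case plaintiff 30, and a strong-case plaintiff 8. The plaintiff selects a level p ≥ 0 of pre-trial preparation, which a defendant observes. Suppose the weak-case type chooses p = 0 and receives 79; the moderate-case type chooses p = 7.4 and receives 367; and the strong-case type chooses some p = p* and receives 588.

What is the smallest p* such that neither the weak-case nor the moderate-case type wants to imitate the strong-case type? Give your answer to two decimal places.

Moderate-case type (on-path payoff 367 − 30×7.4 = 145) won't mimic when 145 ≥ 588 − 30·p*, i.e. p* ≥ 14.77.
Weak-case type (on-path payoff 79) won't mimic when 79 ≥ 588 − 42·p*, i.e. p* ≥ 12.12.
Both must hold, so p* = max(12.12, 14.77) = 14.77. The moderate-case type's constraint binds.

14.77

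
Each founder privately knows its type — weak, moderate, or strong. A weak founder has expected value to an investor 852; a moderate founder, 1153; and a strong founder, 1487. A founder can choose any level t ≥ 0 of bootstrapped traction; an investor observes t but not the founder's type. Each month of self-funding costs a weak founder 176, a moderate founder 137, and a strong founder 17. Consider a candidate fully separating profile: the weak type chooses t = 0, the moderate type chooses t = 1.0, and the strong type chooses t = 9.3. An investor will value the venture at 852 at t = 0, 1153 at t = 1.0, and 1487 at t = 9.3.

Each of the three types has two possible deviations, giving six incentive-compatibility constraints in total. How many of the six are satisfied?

5

Moderate (own payoff 1153 − 137×1.0 = 1016): to t=0 gives 852 → no gain ✓; to t=9.3 gives 1487 − 137×9.3 = 212.9 → no gain ✓.
Weak (own payoff 852): to t=1.0 gives 1153 − 176×1.0 = 977 → profitable ✗; to t=9.3 gives 1487 − 176×9.3 = -149.8 → no gain ✓.
Strong (own payoff 1487 − 17×9.3 = 1328.9): to t=0 gives 852 → no gain ✓; to t=1.0 gives 1153 − 17×1.0 = 1136 → no gain ✓.
5 of the 6 constraints hold; not an equilibrium.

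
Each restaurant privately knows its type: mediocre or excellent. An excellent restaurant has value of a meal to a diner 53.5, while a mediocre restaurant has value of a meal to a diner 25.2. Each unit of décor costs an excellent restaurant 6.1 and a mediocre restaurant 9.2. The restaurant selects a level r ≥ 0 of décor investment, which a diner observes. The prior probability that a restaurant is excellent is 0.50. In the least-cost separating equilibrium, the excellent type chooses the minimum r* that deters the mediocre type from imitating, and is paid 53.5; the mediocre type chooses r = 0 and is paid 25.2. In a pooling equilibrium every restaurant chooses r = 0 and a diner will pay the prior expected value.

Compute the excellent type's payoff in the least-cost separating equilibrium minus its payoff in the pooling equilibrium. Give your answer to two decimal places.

Least-cost separating signal: r* solves 25.2 = 53.5 − 9.2·r*, so r* = (53.5 − 25.2)/9.2 ≈ 3.0761.
Excellent type's separating payoff: 53.5 − 6.1 × r* = 53.5 − 6.1 × (53.5 − 25.2)/9.2 = 53.5 − 172.63/9.2 ≈ 34.7359.
Pooling payoff: 0.50 × 53.5 + 0.50 × 25.2 = 39.35.
Difference: 34.7359 − 39.35 = -4.6141, i.e. -4.61 to two decimal places.
The excellent type would prefer the pooling outcome.

-4.61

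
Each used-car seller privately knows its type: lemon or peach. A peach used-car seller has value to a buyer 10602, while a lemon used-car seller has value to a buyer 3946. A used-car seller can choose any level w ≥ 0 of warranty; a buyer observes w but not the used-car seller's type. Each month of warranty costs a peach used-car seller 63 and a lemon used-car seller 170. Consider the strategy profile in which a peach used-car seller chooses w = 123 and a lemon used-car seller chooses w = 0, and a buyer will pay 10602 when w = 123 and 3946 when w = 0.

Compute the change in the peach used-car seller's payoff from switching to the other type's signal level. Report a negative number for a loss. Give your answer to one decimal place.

1093.0

Playing w = 123 the peach used-car seller receives 10602 − 63 × 123 = 2853.
Deviating to w = 0 yields 3946 instead.
Gain from deviating: 3946 − 2853 = 1093.0.
The gain is positive, so the peach type's incentive-compatibility constraint is violated — this profile is not a separating equilibrium.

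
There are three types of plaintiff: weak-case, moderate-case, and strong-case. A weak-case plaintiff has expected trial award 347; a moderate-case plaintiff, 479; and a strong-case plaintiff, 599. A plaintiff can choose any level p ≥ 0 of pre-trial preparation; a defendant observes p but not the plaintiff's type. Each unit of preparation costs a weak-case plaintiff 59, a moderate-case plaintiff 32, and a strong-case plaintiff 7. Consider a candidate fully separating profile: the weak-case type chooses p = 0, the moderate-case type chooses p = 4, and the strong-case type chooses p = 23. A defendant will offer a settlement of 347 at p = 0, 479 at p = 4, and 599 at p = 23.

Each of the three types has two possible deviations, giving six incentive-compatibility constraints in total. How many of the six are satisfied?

5

Moderate-case (own payoff 479 − 32×4 = 351): to p=0 gives 347 → no gain ✓; to p=23 gives 599 − 32×23 = -137 → no gain ✓.
Weak-case (own payoff 347): to p=4 gives 479 − 59×4 = 243 → no gain ✓; to p=23 gives 599 − 59×23 = -758 → no gain ✓.
Strong-case (own payoff 599 − 7×23 = 438): to p=0 gives 347 → no gain ✓; to p=4 gives 479 − 7×4 = 451 → profitable ✗.
5 of the 6 constraints hold; not an equilibrium.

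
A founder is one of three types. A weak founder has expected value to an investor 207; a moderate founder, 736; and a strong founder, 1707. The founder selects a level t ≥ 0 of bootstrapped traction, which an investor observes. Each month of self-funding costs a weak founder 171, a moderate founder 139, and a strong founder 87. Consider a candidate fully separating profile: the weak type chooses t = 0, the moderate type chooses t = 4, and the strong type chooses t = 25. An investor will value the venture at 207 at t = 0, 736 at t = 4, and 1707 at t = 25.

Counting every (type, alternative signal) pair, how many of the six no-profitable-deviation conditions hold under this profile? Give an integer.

Weak (own payoff 207): to t=4 gives 736 − 171×4 = 52 → no gain ✓; to t=25 gives 1707 − 171×25 = -2568 → no gain ✓.
Moderate (own payoff 736 − 139×4 = 180): to t=0 gives 207 → profitable ✗; to t=25 gives 1707 − 139×25 = -1768 → no gain ✓.
Strong (own payoff 1707 − 87×25 = -468): to t=0 gives 207 → profitable ✗; to t=4 gives 736 − 87×4 = 388 → profitable ✗.
3 of the 6 constraints hold; not an equilibrium.

3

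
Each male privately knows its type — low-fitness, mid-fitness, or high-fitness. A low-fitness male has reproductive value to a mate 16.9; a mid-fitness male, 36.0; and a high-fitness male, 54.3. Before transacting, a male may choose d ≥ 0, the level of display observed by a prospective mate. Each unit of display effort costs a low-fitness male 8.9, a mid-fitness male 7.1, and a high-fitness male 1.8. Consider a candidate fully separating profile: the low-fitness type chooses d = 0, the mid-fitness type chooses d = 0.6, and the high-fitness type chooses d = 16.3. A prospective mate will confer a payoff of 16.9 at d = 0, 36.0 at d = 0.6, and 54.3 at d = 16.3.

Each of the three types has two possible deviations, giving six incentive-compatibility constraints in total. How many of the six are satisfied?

4

High-fitness (own payoff 54.3 − 1.8×16.3 = 24.96): to d=0 gives 16.9 → no gain ✓; to d=0.6 gives 36.0 − 1.8×0.6 = 34.92 → profitable ✗.
Mid-fitness (own payoff 36.0 − 7.1×0.6 = 31.74): to d=0 gives 16.9 → no gain ✓; to d=16.3 gives 54.3 − 7.1×16.3 = -61.43 → no gain ✓.
Low-fitness (own payoff 16.9): to d=0.6 gives 36.0 − 8.9×0.6 = 30.66 → profitable ✗; to d=16.3 gives 54.3 − 8.9×16.3 = -90.77 → no gain ✓.
4 of the 6 constraints hold; not an equilibrium.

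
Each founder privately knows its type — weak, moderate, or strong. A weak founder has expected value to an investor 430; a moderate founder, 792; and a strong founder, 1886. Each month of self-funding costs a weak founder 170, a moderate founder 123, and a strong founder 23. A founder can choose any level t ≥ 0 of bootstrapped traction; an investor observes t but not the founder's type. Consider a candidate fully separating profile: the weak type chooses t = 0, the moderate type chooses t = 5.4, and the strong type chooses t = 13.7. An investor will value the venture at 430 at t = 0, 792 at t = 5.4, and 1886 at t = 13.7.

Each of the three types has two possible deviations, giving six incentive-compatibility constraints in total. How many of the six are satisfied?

Weak (own payoff 430): to t=5.4 gives 792 − 170×5.4 = -126 → no gain ✓; to t=13.7 gives 1886 − 170×13.7 = -443 → no gain ✓.
Strong (own payoff 1886 − 23×13.7 = 1570.9): to t=0 gives 430 → no gain ✓; to t=5.4 gives 792 − 23×5.4 = 667.8 → no gain ✓.
Moderate (own payoff 792 − 123×5.4 = 127.8): to t=0 gives 430 → profitable ✗; to t=13.7 gives 1886 − 123×13.7 = 200.9 → profitable ✗.
4 of the 6 constraints hold; not an equilibrium.

4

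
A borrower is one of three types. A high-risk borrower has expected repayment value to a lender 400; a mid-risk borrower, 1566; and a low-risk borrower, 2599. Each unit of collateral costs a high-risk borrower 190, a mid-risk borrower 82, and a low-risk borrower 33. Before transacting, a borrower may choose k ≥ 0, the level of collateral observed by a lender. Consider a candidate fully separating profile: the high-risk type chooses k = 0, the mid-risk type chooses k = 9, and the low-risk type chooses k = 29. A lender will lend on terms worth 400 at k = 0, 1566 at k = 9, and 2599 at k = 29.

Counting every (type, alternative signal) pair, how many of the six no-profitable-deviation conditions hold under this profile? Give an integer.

6

Low-risk (own payoff 2599 − 33×29 = 1642): to k=0 gives 400 → no gain ✓; to k=9 gives 1566 − 33×9 = 1269 → no gain ✓.
High-risk (own payoff 400): to k=9 gives 1566 − 190×9 = -144 → no gain ✓; to k=29 gives 2599 − 190×29 = -2911 → no gain ✓.
Mid-risk (own payoff 1566 − 82×9 = 828): to k=0 gives 400 → no gain ✓; to k=29 gives 2599 − 82×29 = 221 → no gain ✓.
6 of the 6 constraints hold; this profile is a separating equilibrium.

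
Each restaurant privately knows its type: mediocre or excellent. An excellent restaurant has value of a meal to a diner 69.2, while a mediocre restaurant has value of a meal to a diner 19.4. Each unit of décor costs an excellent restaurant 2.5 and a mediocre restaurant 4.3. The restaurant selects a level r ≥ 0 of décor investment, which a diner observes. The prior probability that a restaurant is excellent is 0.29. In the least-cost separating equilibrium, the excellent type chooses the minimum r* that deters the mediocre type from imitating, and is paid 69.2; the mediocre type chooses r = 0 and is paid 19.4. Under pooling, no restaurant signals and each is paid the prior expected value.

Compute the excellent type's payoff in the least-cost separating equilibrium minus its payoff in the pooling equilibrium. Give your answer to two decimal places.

Least-cost separating signal: r* solves 19.4 = 69.2 − 4.3·r*, so r* = (69.2 − 19.4)/4.3 ≈ 11.5814.
Excellent type's separating payoff: 69.2 − 2.5 × r* = 69.2 − 2.5 × (69.2 − 19.4)/4.3 = 69.2 − 124.5/4.3 ≈ 40.2465.
Pooling payoff: 0.29 × 69.2 + 0.71 × 19.4 = 33.842.
Difference: 40.2465 − 33.842 = 6.4045, i.e. 6.40 to two decimal places.
The excellent type prefers to separate.

6.40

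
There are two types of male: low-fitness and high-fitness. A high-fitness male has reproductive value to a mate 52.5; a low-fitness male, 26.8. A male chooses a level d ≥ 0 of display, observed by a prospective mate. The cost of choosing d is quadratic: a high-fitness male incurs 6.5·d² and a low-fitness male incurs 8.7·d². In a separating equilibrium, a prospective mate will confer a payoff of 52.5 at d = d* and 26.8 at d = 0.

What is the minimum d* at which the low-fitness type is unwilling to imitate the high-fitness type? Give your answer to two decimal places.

The low-fitness type at d = 0 receives 26.8; imitating at d* yields 52.5 − 8.7·d*².
Indifference: 26.8 = 52.5 − 8.7·d*², so d*² = (52.5 − 26.8) / 8.7 ≈ 2.9540.
d* = √2.9540 ≈ 1.72.

1.72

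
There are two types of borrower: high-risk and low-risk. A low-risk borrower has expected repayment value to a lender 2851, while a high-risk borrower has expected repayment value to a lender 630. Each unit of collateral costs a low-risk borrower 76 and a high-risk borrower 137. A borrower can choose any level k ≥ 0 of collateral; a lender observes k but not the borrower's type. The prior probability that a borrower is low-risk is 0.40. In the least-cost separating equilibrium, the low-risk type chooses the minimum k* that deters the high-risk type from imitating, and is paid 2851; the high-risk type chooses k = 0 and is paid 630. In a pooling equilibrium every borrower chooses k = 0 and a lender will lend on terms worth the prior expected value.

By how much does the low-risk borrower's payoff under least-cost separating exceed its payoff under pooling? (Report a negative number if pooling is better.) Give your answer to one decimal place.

Least-cost separating signal: k* solves 630 = 2851 − 137·k*, so k* = (2851 − 630)/137 ≈ 16.2117.
Low-risk type's separating payoff: 2851 − 76 × k* = 2851 − 76 × (2851 − 630)/137 = 2851 − 168796/137 ≈ 1618.912.
Pooling payoff: 0.40 × 2851 + 0.60 × 630 = 1518.4.
Difference: 1618.912 − 1518.4 = 100.512, i.e. 100.5 to one decimal place.
The low-risk type prefers to separate.

100.5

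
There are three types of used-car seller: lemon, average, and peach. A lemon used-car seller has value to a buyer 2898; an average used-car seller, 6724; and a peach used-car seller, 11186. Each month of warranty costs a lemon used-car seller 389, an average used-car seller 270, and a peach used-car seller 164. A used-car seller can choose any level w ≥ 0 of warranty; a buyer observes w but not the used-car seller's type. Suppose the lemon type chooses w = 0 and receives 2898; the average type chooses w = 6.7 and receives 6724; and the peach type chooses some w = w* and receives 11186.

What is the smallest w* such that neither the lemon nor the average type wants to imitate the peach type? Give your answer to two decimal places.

23.23

Lemon type (on-path payoff 2898) won't mimic when 2898 ≥ 11186 − 389·w*, i.e. w* ≥ 21.31.
Average type (on-path payoff 6724 − 270×6.7 = 4915) won't mimic when 4915 ≥ 11186 − 270·w*, i.e. w* ≥ 23.23.
Both must hold, so w* = max(21.31, 23.23) = 23.23. The average type's constraint binds.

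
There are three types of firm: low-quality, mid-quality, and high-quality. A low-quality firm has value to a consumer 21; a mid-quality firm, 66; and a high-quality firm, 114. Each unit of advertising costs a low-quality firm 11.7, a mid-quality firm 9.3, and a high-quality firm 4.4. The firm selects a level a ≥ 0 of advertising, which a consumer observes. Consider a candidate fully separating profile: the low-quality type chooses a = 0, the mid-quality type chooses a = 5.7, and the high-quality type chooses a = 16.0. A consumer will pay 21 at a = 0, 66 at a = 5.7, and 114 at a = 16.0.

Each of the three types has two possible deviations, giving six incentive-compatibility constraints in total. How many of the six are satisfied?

Low-quality (own payoff 21): to a=5.7 gives 66 − 11.7×5.7 = -0.69 → no gain ✓; to a=16.0 gives 114 − 11.7×16.0 = -73.2 → no gain ✓.
High-quality (own payoff 114 − 4.4×16.0 = 43.6): to a=0 gives 21 → no gain ✓; to a=5.7 gives 66 − 4.4×5.7 = 40.92 → no gain ✓.
Mid-quality (own payoff 66 − 9.3×5.7 = 12.99): to a=0 gives 21 → profitable ✗; to a=16.0 gives 114 − 9.3×16.0 = -34.8 → no gain ✓.
5 of the 6 constraints hold; not an equilibrium.

5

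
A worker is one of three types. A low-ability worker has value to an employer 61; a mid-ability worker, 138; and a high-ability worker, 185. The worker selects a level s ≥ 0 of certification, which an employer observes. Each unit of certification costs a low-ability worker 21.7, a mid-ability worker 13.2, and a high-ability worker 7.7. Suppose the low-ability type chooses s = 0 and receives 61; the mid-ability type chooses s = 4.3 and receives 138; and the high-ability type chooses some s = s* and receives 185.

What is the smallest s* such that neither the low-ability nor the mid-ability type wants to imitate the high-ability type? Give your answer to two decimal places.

Low-ability type (on-path payoff 61) won't mimic when 61 ≥ 185 − 21.7·s*, i.e. s* ≥ 5.71.
Mid-ability type (on-path payoff 138 − 13.2×4.3 = 81.24) won't mimic when 81.24 ≥ 185 − 13.2·s*, i.e. s* ≥ 7.86.
Both must hold, so s* = max(5.71, 7.86) = 7.86. The mid-ability type's constraint binds.

7.86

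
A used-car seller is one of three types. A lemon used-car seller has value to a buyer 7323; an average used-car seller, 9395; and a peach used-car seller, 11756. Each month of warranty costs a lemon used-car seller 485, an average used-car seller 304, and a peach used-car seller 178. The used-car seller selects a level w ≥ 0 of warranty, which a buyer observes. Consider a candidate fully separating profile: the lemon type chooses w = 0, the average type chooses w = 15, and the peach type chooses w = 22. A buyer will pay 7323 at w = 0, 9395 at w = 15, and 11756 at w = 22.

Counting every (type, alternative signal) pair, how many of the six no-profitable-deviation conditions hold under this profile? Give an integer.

4

Lemon (own payoff 7323): to w=15 gives 9395 − 485×15 = 2120 → no gain ✓; to w=22 gives 11756 − 485×22 = 1086 → no gain ✓.
Average (own payoff 9395 − 304×15 = 4835): to w=0 gives 7323 → profitable ✗; to w=22 gives 11756 − 304×22 = 5068 → profitable ✗.
Peach (own payoff 11756 − 178×22 = 7840): to w=0 gives 7323 → no gain ✓; to w=15 gives 9395 − 178×15 = 6725 → no gain ✓.
4 of the 6 constraints hold; not an equilibrium.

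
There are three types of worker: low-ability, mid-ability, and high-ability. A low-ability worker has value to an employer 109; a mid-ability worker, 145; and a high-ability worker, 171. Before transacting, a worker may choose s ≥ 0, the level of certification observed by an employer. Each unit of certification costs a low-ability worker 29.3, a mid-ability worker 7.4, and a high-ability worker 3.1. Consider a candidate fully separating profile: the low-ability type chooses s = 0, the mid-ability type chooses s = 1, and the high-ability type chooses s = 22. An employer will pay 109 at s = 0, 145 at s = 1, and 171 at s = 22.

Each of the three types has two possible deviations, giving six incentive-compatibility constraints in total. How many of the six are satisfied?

Mid-ability (own payoff 145 − 7.4×1 = 137.6): to s=0 gives 109 → no gain ✓; to s=22 gives 171 − 7.4×22 = 8.2 → no gain ✓.
High-ability (own payoff 171 − 3.1×22 = 102.8): to s=0 gives 109 → profitable ✗; to s=1 gives 145 − 3.1×1 = 141.9 → profitable ✗.
Low-ability (own payoff 109): to s=1 gives 145 − 29.3×1 = 115.7 → profitable ✗; to s=22 gives 171 − 29.3×22 = -473.6 → no gain ✓.
3 of the 6 constraints hold; not an equilibrium.

3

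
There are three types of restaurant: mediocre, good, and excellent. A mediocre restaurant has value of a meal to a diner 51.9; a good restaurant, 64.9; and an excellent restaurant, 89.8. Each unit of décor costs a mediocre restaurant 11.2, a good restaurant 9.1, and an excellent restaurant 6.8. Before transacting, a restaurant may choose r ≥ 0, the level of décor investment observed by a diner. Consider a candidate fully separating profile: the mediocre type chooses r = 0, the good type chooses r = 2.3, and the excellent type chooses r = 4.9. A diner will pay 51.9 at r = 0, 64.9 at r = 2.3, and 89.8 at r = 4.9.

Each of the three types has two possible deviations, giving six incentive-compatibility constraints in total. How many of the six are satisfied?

4

Good (own payoff 64.9 − 9.1×2.3 = 43.97): to r=0 gives 51.9 → profitable ✗; to r=4.9 gives 89.8 − 9.1×4.9 = 45.21 → profitable ✗.
Excellent (own payoff 89.8 − 6.8×4.9 = 56.48): to r=0 gives 51.9 → no gain ✓; to r=2.3 gives 64.9 − 6.8×2.3 = 49.26 → no gain ✓.
Mediocre (own payoff 51.9): to r=2.3 gives 64.9 − 11.2×2.3 = 39.14 → no gain ✓; to r=4.9 gives 89.8 − 11.2×4.9 = 34.92 → no gain ✓.
4 of the 6 constraints hold; not an equilibrium.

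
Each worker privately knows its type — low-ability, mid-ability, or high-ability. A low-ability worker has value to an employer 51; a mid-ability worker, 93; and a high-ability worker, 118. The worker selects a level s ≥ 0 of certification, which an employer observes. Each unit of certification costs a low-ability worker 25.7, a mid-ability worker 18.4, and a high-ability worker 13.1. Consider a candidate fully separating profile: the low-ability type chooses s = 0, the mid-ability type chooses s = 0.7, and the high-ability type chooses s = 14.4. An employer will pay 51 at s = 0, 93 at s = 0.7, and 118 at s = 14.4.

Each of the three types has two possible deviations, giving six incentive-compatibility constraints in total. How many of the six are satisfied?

Low-ability (own payoff 51): to s=0.7 gives 93 − 25.7×0.7 = 75.01 → profitable ✗; to s=14.4 gives 118 − 25.7×14.4 = -252.08 → no gain ✓.
Mid-ability (own payoff 93 − 18.4×0.7 = 80.12): to s=0 gives 51 → no gain ✓; to s=14.4 gives 118 − 18.4×14.4 = -146.96 → no gain ✓.
High-ability (own payoff 118 − 13.1×14.4 = -70.64): to s=0 gives 51 → profitable ✗; to s=0.7 gives 93 − 13.1×0.7 = 83.83 → profitable ✗.
3 of the 6 constraints hold; not an equilibrium.

3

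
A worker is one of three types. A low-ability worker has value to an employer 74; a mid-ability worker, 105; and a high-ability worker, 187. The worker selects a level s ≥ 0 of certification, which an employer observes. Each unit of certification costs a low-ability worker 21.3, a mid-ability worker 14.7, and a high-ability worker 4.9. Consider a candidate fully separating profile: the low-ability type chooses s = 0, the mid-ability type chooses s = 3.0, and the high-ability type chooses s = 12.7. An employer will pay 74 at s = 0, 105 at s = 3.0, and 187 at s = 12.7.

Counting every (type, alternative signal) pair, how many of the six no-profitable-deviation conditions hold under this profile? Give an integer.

Low-ability (own payoff 74): to s=3.0 gives 105 − 21.3×3.0 = 41.1 → no gain ✓; to s=12.7 gives 187 − 21.3×12.7 = -83.51 → no gain ✓.
High-ability (own payoff 187 − 4.9×12.7 = 124.77): to s=0 gives 74 → no gain ✓; to s=3.0 gives 105 − 4.9×3.0 = 90.3 → no gain ✓.
Mid-ability (own payoff 105 − 14.7×3.0 = 60.9): to s=0 gives 74 → profitable ✗; to s=12.7 gives 187 − 14.7×12.7 = 0.31 → no gain ✓.
5 of the 6 constraints hold; not an equilibrium.

5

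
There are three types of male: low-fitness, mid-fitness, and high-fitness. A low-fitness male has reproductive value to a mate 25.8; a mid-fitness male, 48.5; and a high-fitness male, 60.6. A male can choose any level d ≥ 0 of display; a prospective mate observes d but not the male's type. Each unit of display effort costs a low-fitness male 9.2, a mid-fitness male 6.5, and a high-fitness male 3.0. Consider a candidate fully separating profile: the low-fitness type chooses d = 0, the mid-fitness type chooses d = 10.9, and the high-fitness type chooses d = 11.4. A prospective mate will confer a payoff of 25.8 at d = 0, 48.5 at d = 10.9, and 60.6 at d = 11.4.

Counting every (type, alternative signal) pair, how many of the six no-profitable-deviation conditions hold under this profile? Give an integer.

4

High-fitness (own payoff 60.6 − 3.0×11.4 = 26.4): to d=0 gives 25.8 → no gain ✓; to d=10.9 gives 48.5 − 3.0×10.9 = 15.8 → no gain ✓.
Mid-fitness (own payoff 48.5 − 6.5×10.9 = -22.35): to d=0 gives 25.8 → profitable ✗; to d=11.4 gives 60.6 − 6.5×11.4 = -13.5 → profitable ✗.
Low-fitness (own payoff 25.8): to d=10.9 gives 48.5 − 9.2×10.9 = -51.78 → no gain ✓; to d=11.4 gives 60.6 − 9.2×11.4 = -44.28 → no gain ✓.
4 of the 6 constraints hold; not an equilibrium.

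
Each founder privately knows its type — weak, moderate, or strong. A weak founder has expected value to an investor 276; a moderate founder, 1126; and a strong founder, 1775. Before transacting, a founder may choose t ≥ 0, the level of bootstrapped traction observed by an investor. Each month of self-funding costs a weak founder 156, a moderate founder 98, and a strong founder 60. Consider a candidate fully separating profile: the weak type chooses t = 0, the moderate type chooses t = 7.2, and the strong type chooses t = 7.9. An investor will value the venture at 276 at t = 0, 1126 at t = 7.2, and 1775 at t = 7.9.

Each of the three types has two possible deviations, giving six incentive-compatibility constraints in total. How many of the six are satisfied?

4

Weak (own payoff 276): to t=7.2 gives 1126 − 156×7.2 = 2.8 → no gain ✓; to t=7.9 gives 1775 − 156×7.9 = 542.6 → profitable ✗.
Moderate (own payoff 1126 − 98×7.2 = 420.4): to t=0 gives 276 → no gain ✓; to t=7.9 gives 1775 − 98×7.9 = 1000.8 → profitable ✗.
Strong (own payoff 1775 − 60×7.9 = 1301): to t=0 gives 276 → no gain ✓; to t=7.2 gives 1126 − 60×7.2 = 694 → no gain ✓.
4 of the 6 constraints hold; not an equilibrium.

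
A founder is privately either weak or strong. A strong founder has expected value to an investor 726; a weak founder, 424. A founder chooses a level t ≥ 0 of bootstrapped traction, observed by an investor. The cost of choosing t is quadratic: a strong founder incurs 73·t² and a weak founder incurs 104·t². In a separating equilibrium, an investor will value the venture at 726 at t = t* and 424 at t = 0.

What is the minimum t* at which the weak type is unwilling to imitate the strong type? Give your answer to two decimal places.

1.70

The weak type at t = 0 receives 424; imitating at t* yields 726 − 104·t*².
Indifference: 424 = 726 − 104·t*², so t*² = (726 − 424) / 104 ≈ 2.9038.
t* = √2.9038 ≈ 1.70.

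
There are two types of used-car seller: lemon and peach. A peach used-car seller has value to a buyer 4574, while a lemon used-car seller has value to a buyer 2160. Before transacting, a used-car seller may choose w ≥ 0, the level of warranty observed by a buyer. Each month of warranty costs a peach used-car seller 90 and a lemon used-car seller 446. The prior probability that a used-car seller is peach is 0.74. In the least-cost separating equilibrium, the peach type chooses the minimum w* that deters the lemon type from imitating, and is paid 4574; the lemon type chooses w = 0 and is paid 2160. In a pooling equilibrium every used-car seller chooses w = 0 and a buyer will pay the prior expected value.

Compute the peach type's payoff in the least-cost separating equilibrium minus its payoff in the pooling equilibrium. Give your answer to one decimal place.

Least-cost separating signal: w* solves 2160 = 4574 − 446·w*, so w* = (4574 − 2160)/446 ≈ 5.4126.
Peach type's separating payoff: 4574 − 90 × w* = 4574 − 90 × (4574 − 2160)/446 = 4574 − 217260/446 ≈ 4086.870.
Pooling payoff: 0.74 × 4574 + 0.26 × 2160 = 3946.36.
Difference: 4086.870 − 3946.36 = 140.51, i.e. 140.5 to one decimal place.
The peach type prefers to separate.

140.5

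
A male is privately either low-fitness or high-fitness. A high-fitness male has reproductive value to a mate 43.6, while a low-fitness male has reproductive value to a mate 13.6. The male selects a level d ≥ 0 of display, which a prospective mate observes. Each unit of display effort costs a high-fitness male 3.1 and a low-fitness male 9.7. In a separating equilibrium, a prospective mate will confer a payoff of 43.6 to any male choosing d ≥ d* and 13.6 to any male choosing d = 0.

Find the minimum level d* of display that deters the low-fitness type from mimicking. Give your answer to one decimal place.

A low-fitness male choosing d = 0 receives 13.6.
Imitating at d* instead would pay 43.6 at cost 9.7·d*, netting 43.6 − 9.7·d*.
Indifference: 13.6 = 43.6 − 9.7·d*, so d* = (43.6 − 13.6) / 9.7 ≈ 3.1.
At d* the low-fitness type's incentive constraint just binds; the high-fitness type strictly prefers d* since its per-unit cost is lower.

3.1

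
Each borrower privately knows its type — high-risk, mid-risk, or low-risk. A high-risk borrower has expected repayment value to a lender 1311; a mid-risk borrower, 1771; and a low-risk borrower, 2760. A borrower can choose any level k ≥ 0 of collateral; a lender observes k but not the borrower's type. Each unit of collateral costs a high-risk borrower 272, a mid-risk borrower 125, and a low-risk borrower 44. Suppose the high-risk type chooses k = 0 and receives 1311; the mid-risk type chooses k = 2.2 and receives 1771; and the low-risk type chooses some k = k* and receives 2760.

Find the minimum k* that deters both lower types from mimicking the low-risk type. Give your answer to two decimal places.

Mid-risk type (on-path payoff 1771 − 125×2.2 = 1496) won't mimic when 1496 ≥ 2760 − 125·k*, i.e. k* ≥ 10.11.
High-risk type (on-path payoff 1311) won't mimic when 1311 ≥ 2760 − 272·k*, i.e. k* ≥ 5.33.
Both must hold, so k* = max(5.33, 10.11) = 10.11. The mid-risk type's constraint binds.

10.11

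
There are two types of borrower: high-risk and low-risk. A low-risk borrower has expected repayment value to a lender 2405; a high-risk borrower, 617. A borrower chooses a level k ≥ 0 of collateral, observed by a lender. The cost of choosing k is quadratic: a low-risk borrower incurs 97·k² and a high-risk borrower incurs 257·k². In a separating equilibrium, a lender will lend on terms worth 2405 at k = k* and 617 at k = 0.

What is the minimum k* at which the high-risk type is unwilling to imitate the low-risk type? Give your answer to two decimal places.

The high-risk type at k = 0 receives 617; imitating at k* yields 2405 − 257·k*².
Indifference: 617 = 2405 − 257·k*², so k*² = (2405 − 617) / 257 ≈ 6.9572.
k* = √6.9572 ≈ 2.64.

2.64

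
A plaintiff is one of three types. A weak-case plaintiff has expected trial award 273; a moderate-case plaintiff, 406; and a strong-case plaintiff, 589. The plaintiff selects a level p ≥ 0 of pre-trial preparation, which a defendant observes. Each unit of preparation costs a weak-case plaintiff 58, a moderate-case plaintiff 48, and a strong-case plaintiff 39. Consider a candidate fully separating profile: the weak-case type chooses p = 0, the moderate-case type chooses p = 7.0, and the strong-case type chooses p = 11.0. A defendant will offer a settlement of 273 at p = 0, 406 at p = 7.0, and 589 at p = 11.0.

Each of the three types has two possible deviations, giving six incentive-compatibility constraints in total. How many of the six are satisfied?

Strong-case (own payoff 589 − 39×11.0 = 160): to p=0 gives 273 → profitable ✗; to p=7.0 gives 406 − 39×7.0 = 133 → no gain ✓.
Moderate-case (own payoff 406 − 48×7.0 = 70): to p=0 gives 273 → profitable ✗; to p=11.0 gives 589 − 48×11.0 = 61 → no gain ✓.
Weak-case (own payoff 273): to p=7.0 gives 406 − 58×7.0 = 0 → no gain ✓; to p=11.0 gives 589 − 58×11.0 = -49 → no gain ✓.
4 of the 6 constraints hold; not an equilibrium.

4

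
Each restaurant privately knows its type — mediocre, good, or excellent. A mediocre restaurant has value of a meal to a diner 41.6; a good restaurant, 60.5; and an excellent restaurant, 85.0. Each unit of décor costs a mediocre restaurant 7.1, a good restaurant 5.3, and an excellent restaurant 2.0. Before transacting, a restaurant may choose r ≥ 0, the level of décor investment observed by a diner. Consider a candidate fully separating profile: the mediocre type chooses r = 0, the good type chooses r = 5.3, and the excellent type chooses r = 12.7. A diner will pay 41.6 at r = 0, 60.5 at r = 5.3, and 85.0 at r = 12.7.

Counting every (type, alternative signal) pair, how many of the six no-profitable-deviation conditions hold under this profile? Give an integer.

5

Mediocre (own payoff 41.6): to r=5.3 gives 60.5 − 7.1×5.3 = 22.87 → no gain ✓; to r=12.7 gives 85.0 − 7.1×12.7 = -5.17 → no gain ✓.
Excellent (own payoff 85.0 − 2.0×12.7 = 59.6): to r=0 gives 41.6 → no gain ✓; to r=5.3 gives 60.5 − 2.0×5.3 = 49.9 → no gain ✓.
Good (own payoff 60.5 − 5.3×5.3 = 32.41): to r=0 gives 41.6 → profitable ✗; to r=12.7 gives 85.0 − 5.3×12.7 = 17.69 → no gain ✓.
5 of the 6 constraints hold; not an equilibrium.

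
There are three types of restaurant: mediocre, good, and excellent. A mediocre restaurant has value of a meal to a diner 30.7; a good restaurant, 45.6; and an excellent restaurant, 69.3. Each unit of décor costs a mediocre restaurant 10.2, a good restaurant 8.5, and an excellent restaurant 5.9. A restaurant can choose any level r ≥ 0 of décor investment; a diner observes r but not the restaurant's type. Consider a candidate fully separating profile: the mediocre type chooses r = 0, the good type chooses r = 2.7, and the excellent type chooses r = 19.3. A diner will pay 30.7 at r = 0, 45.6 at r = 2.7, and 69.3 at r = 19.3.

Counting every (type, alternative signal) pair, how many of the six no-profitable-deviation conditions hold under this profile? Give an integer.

3

Good (own payoff 45.6 − 8.5×2.7 = 22.65): to r=0 gives 30.7 → profitable ✗; to r=19.3 gives 69.3 − 8.5×19.3 = -94.75 → no gain ✓.
Excellent (own payoff 69.3 − 5.9×19.3 = -44.57): to r=0 gives 30.7 → profitable ✗; to r=2.7 gives 45.6 − 5.9×2.7 = 29.67 → profitable ✗.
Mediocre (own payoff 30.7): to r=2.7 gives 45.6 − 10.2×2.7 = 18.06 → no gain ✓; to r=19.3 gives 69.3 − 10.2×19.3 = -127.56 → no gain ✓.
3 of the 6 constraints hold; not an equilibrium.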